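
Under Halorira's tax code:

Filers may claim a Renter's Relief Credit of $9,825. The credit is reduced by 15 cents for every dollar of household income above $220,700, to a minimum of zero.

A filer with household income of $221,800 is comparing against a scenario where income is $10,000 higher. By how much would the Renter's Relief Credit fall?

$1,500

At $221,800 — 15% of the $1,100 excess over $220,700 is $165; credit = $9,825 − $165 = $9,660.
At $231,800 — 15% of the $11,100 excess over $220,700 is $1,665; credit = $9,825 − $1,665 = $8,160.
Lost: $9,660 − $8,160 = $1,500.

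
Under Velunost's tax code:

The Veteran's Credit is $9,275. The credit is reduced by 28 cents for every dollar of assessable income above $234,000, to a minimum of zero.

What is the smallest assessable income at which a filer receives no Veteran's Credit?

The credit falls by 28% of each dollar above $234,000, so it reaches zero when the excess is $9,275 / 28% = $33,125: income = $234,000 + $33,125 = $267,125.

$267,125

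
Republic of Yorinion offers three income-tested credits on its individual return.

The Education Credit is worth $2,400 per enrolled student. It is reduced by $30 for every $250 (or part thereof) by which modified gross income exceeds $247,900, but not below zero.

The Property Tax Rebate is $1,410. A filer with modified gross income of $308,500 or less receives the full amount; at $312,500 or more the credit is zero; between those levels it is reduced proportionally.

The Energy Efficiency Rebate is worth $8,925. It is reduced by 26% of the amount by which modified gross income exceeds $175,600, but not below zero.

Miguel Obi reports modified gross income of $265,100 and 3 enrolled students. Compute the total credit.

$6,540

Education Credit: base = 3 × $2,400 = $7,200. income exceeds $247,900 by $17,200, which is 69 full-or-partial $250 increments; reduction = 69 × $30 = $2,070, leaving $5,130.
Property Tax Rebate: $265,100 is at or below the $308,500 threshold, so the full $1,410 applies.
Energy Efficiency Rebate: 26% of the $89,500 excess over $175,600 is $23,270 ≥ base, so the credit is $0.
Total: $5,130 + $1,410 + $0 = $6,540.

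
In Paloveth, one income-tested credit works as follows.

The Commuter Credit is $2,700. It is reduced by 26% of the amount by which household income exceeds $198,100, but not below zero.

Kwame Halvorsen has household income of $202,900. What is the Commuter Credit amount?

Commuter Credit: 26% of the $4,800 excess over $198,100 is $1,248; credit = $2,700 − $1,248 = $1,452.

$1,452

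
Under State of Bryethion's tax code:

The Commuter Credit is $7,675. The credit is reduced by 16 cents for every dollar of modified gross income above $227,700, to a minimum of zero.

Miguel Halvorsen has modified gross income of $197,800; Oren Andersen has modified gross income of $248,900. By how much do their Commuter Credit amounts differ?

$3,392

Miguel ($197,800): Commuter Credit: $197,800 is at or below the $227,700 threshold, so the full $7,675 applies.
Oren ($248,900): Commuter Credit: 16% of the $21,200 excess over $227,700 is $3,392; credit = $7,675 − $3,392 = $4,283.
Difference: |$7,675 − $4,283| = $3,392.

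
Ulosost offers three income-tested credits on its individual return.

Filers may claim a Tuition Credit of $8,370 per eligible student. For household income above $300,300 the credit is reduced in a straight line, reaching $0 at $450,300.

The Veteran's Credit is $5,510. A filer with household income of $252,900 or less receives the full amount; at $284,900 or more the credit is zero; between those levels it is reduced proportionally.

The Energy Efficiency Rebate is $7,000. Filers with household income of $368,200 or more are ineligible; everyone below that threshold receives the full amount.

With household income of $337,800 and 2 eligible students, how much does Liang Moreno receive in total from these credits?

$19,555

Tuition Credit: base = 2 × $8,370 = $16,740. $337,800 is $37,500 into a $150,000 phase-out range, leaving 112,500/150,000 of the credit: $16,740 × 112,500/150,000 = $12,555.
Veteran's Credit: $337,800 is at or above $284,900, so the credit is $0.
Energy Efficiency Rebate: $337,800 is below the $368,200 cutoff, so the full $7,000 applies.
Total: $12,555 + $0 + $7,000 = $19,555.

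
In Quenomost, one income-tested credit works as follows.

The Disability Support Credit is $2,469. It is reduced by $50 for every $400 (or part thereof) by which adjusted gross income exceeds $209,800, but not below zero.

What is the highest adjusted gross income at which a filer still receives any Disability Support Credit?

After 49 increments the reduction is 49 × $50 = $2,450, leaving $19; one more increment wipes it out. Increment 49 ends at excess 49 × $400 = $19,600, so the highest qualifying income is $209,800 + $19,600 = $229,400.

$229,400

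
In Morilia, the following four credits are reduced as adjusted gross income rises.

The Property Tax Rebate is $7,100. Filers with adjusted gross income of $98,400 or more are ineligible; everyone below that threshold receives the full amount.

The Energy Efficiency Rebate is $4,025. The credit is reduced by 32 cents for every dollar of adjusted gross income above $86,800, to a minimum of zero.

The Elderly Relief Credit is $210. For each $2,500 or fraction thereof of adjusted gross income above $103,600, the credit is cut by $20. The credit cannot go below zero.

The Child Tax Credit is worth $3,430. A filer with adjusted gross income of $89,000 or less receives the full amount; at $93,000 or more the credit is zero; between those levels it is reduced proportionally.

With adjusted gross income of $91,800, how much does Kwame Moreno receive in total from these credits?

$10,764

Property Tax Rebate: $91,800 is below the $98,400 cutoff, so the full $7,100 applies.
Energy Efficiency Rebate: 32% of the $5,000 excess over $86,800 is $1,600; credit = $4,025 − $1,600 = $2,425.
Elderly Relief Credit: $91,800 is at or below the $103,600 threshold, so the full $210 applies.
Child Tax Credit: $91,800 is $2,800 into a $4,000 phase-out range, leaving 1,200/4,000 of the credit: $3,430 × 1,200/4,000 = $1,029.
Total: $7,100 + $2,425 + $210 + $1,029 = $10,764.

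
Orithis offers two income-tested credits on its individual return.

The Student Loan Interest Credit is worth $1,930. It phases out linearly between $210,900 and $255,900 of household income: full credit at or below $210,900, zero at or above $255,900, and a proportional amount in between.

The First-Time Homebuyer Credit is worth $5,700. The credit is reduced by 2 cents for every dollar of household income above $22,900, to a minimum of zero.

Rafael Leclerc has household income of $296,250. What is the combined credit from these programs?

$233

Student Loan Interest Credit: $296,250 is at or above $255,900, so the credit is $0.
First-Time Homebuyer Credit: 2% of the $273,350 excess over $22,900 is $5,467; credit = $5,700 − $5,467 = $233.
Total: $0 + $233 = $233.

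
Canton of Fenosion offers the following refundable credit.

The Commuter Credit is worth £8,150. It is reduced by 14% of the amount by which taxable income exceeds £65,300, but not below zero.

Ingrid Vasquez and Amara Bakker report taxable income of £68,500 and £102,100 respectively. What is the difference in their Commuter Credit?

£4,704

Ingrid (£68,500): Commuter Credit: 14% of the £3,200 excess over £65,300 is £448; credit = £8,150 − £448 = £7,702.
Amara (£102,100): Commuter Credit: 14% of the £36,800 excess over £65,300 is £5,152; credit = £8,150 − £5,152 = £2,998.
Difference: |£7,702 − £2,998| = £4,704.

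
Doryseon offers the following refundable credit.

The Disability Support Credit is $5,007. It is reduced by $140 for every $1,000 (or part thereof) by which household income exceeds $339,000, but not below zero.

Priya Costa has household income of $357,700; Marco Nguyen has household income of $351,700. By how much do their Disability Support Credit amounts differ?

$840

Priya ($357,700): Disability Support Credit: income exceeds $339,000 by $18,700, which is 19 full-or-partial $1,000 increments; reduction = 19 × $140 = $2,660, leaving $2,347.
Marco ($351,700): Disability Support Credit: income exceeds $339,000 by $12,700, which is 13 full-or-partial $1,000 increments; reduction = 13 × $140 = $1,820, leaving $3,187.
Difference: |$2,347 − $3,187| = $840.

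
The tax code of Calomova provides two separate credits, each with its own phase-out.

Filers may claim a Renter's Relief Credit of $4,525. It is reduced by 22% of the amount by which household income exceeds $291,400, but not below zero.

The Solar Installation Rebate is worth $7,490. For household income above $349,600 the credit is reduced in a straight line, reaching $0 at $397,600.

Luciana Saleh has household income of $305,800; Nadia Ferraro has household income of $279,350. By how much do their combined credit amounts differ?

Luciana ($305,800): Renter's Relief Credit: 22% of the $14,400 excess over $291,400 is $3,168; credit = $4,525 − $3,168 = $1,357. Solar Installation Rebate: $305,800 is at or below the $349,600 threshold, so the full $7,490 applies. total $1,357 + $7,490 = $8,847
Nadia ($279,350): Renter's Relief Credit: $279,350 is at or below the $291,400 threshold, so the full $4,525 applies. Solar Installation Rebate: $279,350 is at or below the $349,600 threshold, so the full $7,490 applies. total $4,525 + $7,490 = $12,015
Difference: |$8,847 − $12,015| = $3,168.

$3,168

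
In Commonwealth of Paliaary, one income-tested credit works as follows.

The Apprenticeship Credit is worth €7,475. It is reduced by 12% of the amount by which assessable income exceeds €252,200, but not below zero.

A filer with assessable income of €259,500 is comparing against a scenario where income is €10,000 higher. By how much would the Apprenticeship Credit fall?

€1,200

At €259,500 — 12% of the €7,300 excess over €252,200 is €876; credit = €7,475 − €876 = €6,599.
At €269,500 — 12% of the €17,300 excess over €252,200 is €2,076; credit = €7,475 − €2,076 = €5,399.
Lost: €6,599 − €5,399 = €1,200.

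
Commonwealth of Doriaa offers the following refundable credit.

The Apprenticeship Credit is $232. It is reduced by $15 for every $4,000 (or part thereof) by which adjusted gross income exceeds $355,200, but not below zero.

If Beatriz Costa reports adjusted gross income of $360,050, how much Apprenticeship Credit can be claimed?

$202

Apprenticeship Credit: income exceeds $355,200 by $4,850, which is 2 full-or-partial $4,000 increments; reduction = 2 × $15 = $30, leaving $202.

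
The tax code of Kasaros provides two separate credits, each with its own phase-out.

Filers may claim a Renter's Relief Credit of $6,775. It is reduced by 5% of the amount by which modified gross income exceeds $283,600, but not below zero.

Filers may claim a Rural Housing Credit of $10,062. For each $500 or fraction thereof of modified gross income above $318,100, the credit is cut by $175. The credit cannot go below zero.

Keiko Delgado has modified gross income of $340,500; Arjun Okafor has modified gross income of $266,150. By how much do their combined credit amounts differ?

$10,720

Keiko ($340,500): Renter's Relief Credit: 5% of the $56,900 excess over $283,600 is $2,845; credit = $6,775 − $2,845 = $3,930. Rural Housing Credit: income exceeds $318,100 by $22,400, which is 45 full-or-partial $500 increments; reduction = 45 × $175 = $7,875, leaving $2,187. total $3,930 + $2,187 = $6,117
Arjun ($266,150): Renter's Relief Credit: $266,150 is at or below the $283,600 threshold, so the full $6,775 applies. Rural Housing Credit: $266,150 is at or below the $318,100 threshold, so the full $10,062 applies. total $6,775 + $10,062 = $16,837
Difference: |$6,117 − $16,837| = $10,720.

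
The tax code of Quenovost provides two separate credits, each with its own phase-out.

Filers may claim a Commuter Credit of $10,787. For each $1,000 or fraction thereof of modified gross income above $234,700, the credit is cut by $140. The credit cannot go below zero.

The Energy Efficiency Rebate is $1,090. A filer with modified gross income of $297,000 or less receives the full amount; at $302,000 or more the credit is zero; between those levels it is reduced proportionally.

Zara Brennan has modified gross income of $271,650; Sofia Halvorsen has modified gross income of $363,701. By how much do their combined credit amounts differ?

$6,697

Zara ($271,650): Commuter Credit: income exceeds $234,700 by $36,950, which is 37 full-or-partial $1,000 increments; reduction = 37 × $140 = $5,180, leaving $5,607. Energy Efficiency Rebate: $271,650 is at or below the $297,000 threshold, so the full $1,090 applies. total $5,607 + $1,090 = $6,697
Sofia ($363,701): Commuter Credit: income exceeds $234,700 by $129,001 → 130 increments × $140 = $18,200 ≥ base, so the credit is $0. Energy Efficiency Rebate: $363,701 is at or above $302,000, so the credit is $0. total $0 + $0 = $0
Difference: |$6,697 − $0| = $6,697.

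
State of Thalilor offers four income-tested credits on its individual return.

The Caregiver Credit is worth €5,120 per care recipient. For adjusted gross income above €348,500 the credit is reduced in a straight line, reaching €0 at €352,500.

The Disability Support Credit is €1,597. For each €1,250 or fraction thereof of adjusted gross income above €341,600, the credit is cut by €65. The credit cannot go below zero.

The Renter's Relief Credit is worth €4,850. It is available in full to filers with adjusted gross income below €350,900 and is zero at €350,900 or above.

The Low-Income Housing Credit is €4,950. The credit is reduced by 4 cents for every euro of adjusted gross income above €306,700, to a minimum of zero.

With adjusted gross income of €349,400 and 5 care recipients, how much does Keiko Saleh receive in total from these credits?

Caregiver Credit: base = 5 × €5,120 = €25,600. €349,400 is €900 into a €4,000 phase-out range, leaving 3,100/4,000 of the credit: €25,600 × 3,100/4,000 = €19,840.
Disability Support Credit: income exceeds €341,600 by €7,800, which is 7 full-or-partial €1,250 increments; reduction = 7 × €65 = €455, leaving €1,142.
Renter's Relief Credit: €349,400 is below the €350,900 cutoff, so the full €4,850 applies.
Low-Income Housing Credit: 4% of the €42,700 excess over €306,700 is €1,708; credit = €4,950 − €1,708 = €3,242.
Total: €19,840 + €1,142 + €4,850 + €3,242 = €29,074.

€29,074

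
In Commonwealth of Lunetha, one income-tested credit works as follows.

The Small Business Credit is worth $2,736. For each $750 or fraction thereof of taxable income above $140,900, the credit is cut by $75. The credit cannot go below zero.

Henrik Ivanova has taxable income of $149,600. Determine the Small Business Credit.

$1,836

Small Business Credit: income exceeds $140,900 by $8,700, which is 12 full-or-partial $750 increments; reduction = 12 × $75 = $900, leaving $1,836.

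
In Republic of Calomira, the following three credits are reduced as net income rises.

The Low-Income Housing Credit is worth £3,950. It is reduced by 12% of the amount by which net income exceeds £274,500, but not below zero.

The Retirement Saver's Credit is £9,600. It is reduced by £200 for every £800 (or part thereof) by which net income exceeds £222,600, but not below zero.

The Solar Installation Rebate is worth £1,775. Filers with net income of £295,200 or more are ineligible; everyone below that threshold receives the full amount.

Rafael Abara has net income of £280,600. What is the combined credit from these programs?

Low-Income Housing Credit: 12% of the £6,100 excess over £274,500 is £732; credit = £3,950 − £732 = £3,218.
Retirement Saver's Credit: income exceeds £222,600 by £58,000 → 73 increments × £200 = £14,600 ≥ base, so the credit is £0.
Solar Installation Rebate: £280,600 is below the £295,200 cutoff, so the full £1,775 applies.
Total: £3,218 + £0 + £1,775 = £4,993.

£4,993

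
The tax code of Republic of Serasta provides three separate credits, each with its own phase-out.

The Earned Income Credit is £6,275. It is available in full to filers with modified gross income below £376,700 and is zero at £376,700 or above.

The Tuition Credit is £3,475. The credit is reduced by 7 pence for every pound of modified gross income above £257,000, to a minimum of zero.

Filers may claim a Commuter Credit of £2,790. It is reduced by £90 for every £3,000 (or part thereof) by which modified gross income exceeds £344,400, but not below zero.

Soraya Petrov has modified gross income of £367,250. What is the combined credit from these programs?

Earned Income Credit: £367,250 is below the £376,700 cutoff, so the full £6,275 applies.
Tuition Credit: 7% of the £110,250 excess over £257,000 is £7,717.50 ≥ base, so the credit is £0.
Commuter Credit: income exceeds £344,400 by £22,850, which is 8 full-or-partial £3,000 increments; reduction = 8 × £90 = £720, leaving £2,070.
Total: £6,275 + £0 + £2,070 = £8,345.

£8,345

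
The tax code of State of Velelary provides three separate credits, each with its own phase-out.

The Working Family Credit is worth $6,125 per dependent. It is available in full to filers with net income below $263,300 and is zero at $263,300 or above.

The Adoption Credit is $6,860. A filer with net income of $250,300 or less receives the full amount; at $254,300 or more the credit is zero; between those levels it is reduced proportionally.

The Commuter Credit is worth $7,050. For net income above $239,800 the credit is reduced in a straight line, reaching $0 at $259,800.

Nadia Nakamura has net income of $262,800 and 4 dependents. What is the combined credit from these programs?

Working Family Credit: base = 4 × $6,125 = $24,500. $262,800 is below the $263,300 cutoff, so the full $24,500 applies.
Adoption Credit: $262,800 is at or above $254,300, so the credit is $0.
Commuter Credit: $262,800 is at or above $259,800, so the credit is $0.
Total: $24,500 + $0 + $0 = $24,500.

$24,500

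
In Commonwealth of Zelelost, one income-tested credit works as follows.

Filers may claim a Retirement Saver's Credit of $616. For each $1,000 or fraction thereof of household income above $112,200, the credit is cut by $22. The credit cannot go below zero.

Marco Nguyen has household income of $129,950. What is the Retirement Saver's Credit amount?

$220

Retirement Saver's Credit: income exceeds $112,200 by $17,750, which is 18 full-or-partial $1,000 increments; reduction = 18 × $22 = $396, leaving $220.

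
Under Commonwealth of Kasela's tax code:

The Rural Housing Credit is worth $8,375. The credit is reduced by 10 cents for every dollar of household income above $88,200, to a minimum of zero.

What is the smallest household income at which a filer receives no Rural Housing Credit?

$171,950

The credit falls by 10% of each dollar above $88,200, so it reaches zero when the excess is $8,375 / 10% = $83,750: income = $88,200 + $83,750 = $171,950.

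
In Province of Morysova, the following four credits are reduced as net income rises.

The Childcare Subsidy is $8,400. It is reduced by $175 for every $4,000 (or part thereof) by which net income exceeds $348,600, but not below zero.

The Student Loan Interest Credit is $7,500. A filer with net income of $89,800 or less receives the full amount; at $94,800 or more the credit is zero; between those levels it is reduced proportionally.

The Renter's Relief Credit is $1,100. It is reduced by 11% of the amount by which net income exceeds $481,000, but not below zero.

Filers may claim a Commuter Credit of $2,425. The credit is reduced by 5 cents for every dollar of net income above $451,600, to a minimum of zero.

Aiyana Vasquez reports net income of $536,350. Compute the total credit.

$175

Childcare Subsidy: income exceeds $348,600 by $187,750, which is 47 full-or-partial $4,000 increments; reduction = 47 × $175 = $8,225, leaving $175.
Student Loan Interest Credit: $536,350 is at or above $94,800, so the credit is $0.
Renter's Relief Credit: 11% of the $55,350 excess over $481,000 is $6,088.50 ≥ base, so the credit is $0.
Commuter Credit: 5% of the $84,750 excess over $451,600 is $4,237.50 ≥ base, so the credit is $0.
Total: $175 + $0 + $0 + $0 = $175.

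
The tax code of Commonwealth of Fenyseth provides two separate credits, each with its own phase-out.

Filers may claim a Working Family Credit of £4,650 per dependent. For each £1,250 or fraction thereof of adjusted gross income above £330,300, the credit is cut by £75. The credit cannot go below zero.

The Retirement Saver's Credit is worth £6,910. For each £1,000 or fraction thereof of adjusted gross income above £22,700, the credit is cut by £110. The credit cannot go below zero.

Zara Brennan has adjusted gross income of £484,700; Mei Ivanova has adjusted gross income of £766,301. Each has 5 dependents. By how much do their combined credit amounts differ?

Zara (£484,700): Working Family Credit: base = 5 × £4,650 = £23,250. income exceeds £330,300 by £154,400, which is 124 full-or-partial £1,250 increments; reduction = 124 × £75 = £9,300, leaving £13,950. Retirement Saver's Credit: income exceeds £22,700 by £462,000 → 462 increments × £110 = £50,820 ≥ base, so the credit is £0. total £13,950 + £0 = £13,950
Mei (£766,301): Working Family Credit: base = 5 × £4,650 = £23,250. income exceeds £330,300 by £436,001 → 349 increments × £75 = £26,175 ≥ base, so the credit is £0. Retirement Saver's Credit: income exceeds £22,700 by £743,601 → 744 increments × £110 = £81,840 ≥ base, so the credit is £0. total £0 + £0 = £0
Difference: |£13,950 − £0| = £13,950.

£13,950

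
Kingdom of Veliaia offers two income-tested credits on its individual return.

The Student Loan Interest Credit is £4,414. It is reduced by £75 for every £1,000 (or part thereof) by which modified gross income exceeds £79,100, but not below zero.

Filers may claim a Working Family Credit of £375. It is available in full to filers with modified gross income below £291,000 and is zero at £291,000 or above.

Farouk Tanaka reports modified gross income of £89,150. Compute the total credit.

Student Loan Interest Credit: income exceeds £79,100 by £10,050, which is 11 full-or-partial £1,000 increments; reduction = 11 × £75 = £825, leaving £3,589.
Working Family Credit: £89,150 is below the £291,000 cutoff, so the full £375 applies.
Total: £3,589 + £375 = £3,964.

£3,964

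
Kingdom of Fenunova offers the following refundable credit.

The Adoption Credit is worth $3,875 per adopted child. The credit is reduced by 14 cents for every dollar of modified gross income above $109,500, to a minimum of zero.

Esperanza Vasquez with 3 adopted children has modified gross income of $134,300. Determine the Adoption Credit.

$8,153

Adoption Credit: base = 3 × $3,875 = $11,625. 14% of the $24,800 excess over $109,500 is $3,472; credit = $11,625 − $3,472 = $8,153.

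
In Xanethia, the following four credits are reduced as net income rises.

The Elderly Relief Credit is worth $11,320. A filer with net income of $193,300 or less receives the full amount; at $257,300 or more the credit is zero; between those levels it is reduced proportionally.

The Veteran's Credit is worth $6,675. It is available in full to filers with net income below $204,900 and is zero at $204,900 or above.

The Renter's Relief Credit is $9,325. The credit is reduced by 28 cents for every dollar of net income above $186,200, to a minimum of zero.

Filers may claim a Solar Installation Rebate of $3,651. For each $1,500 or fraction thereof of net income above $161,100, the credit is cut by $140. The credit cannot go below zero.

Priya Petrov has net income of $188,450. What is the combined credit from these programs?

Elderly Relief Credit: $188,450 is at or below the $193,300 threshold, so the full $11,320 applies.
Veteran's Credit: $188,450 is below the $204,900 cutoff, so the full $6,675 applies.
Renter's Relief Credit: 28% of the $2,250 excess over $186,200 is $630; credit = $9,325 − $630 = $8,695.
Solar Installation Rebate: income exceeds $161,100 by $27,350, which is 19 full-or-partial $1,500 increments; reduction = 19 × $140 = $2,660, leaving $991.
Total: $11,320 + $6,675 + $8,695 + $991 = $27,681.

$27,681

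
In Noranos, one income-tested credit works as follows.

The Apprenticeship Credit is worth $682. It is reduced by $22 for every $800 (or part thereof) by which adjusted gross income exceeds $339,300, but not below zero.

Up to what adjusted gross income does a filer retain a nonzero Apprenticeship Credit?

After 30 increments the reduction is 30 × $22 = $660, leaving $22; one more increment wipes it out. Increment 30 ends at excess 30 × $800 = $24,000, so the highest qualifying income is $339,300 + $24,000 = $363,300.

$363,300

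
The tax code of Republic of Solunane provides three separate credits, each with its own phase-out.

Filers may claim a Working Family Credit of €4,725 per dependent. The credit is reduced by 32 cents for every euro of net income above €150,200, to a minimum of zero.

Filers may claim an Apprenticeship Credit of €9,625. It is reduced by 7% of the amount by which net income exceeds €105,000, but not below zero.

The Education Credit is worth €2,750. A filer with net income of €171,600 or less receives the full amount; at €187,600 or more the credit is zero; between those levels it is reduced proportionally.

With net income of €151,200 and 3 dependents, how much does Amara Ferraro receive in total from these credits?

Working Family Credit: base = 3 × €4,725 = €14,175. 32% of the €1,000 excess over €150,200 is €320; credit = €14,175 − €320 = €13,855.
Apprenticeship Credit: 7% of the €46,200 excess over €105,000 is €3,234; credit = €9,625 − €3,234 = €6,391.
Education Credit: €151,200 is at or below the €171,600 threshold, so the full €2,750 applies.
Total: €13,855 + €6,391 + €2,750 = €22,996.

€22,996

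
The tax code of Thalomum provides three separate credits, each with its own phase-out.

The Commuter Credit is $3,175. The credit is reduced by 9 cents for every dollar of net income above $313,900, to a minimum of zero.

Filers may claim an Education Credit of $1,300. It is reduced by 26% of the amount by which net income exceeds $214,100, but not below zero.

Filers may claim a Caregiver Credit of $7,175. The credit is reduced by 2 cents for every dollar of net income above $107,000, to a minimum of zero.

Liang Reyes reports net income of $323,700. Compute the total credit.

$5,134

Commuter Credit: 9% of the $9,800 excess over $313,900 is $882; credit = $3,175 − $882 = $2,293.
Education Credit: 26% of the $109,600 excess over $214,100 is $28,496 ≥ base, so the credit is $0.
Caregiver Credit: 2% of the $216,700 excess over $107,000 is $4,334; credit = $7,175 − $4,334 = $2,841.
Total: $2,293 + $0 + $2,841 = $5,134.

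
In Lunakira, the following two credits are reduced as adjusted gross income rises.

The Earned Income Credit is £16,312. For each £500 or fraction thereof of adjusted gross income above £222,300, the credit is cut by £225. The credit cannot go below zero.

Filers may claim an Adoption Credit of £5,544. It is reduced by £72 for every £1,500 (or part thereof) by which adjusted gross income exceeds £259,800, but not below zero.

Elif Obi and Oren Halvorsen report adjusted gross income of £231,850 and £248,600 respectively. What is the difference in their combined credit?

Elif (£231,850): Earned Income Credit: income exceeds £222,300 by £9,550, which is 20 full-or-partial £500 increments; reduction = 20 × £225 = £4,500, leaving £11,812. Adoption Credit: £231,850 is at or below the £259,800 threshold, so the full £5,544 applies. total £11,812 + £5,544 = £17,356
Oren (£248,600): Earned Income Credit: income exceeds £222,300 by £26,300, which is 53 full-or-partial £500 increments; reduction = 53 × £225 = £11,925, leaving £4,387. Adoption Credit: £248,600 is at or below the £259,800 threshold, so the full £5,544 applies. total £4,387 + £5,544 = £9,931
Difference: |£17,356 − £9,931| = £7,425.

£7,425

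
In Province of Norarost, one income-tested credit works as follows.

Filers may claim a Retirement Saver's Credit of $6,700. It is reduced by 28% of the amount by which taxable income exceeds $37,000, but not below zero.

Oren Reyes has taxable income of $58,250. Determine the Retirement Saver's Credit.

Retirement Saver's Credit: 28% of the $21,250 excess over $37,000 is $5,950; credit = $6,700 − $5,950 = $750.

$750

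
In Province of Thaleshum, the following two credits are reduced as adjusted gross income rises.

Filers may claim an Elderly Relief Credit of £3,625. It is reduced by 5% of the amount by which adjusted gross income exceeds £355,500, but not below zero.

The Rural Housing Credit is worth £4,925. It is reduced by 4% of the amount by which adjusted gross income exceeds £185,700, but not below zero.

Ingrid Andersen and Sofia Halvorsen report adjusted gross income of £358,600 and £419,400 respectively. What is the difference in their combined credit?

Ingrid (£358,600): Elderly Relief Credit: 5% of the £3,100 excess over £355,500 is £155; credit = £3,625 − £155 = £3,470. Rural Housing Credit: 4% of the £172,900 excess over £185,700 is £6,916 ≥ base, so the credit is £0. total £3,470 + £0 = £3,470
Sofia (£419,400): Elderly Relief Credit: 5% of the £63,900 excess over £355,500 is £3,195; credit = £3,625 − £3,195 = £430. Rural Housing Credit: 4% of the £233,700 excess over £185,700 is £9,348 ≥ base, so the credit is £0. total £430 + £0 = £430
Difference: |£3,470 − £430| = £3,040.

£3,040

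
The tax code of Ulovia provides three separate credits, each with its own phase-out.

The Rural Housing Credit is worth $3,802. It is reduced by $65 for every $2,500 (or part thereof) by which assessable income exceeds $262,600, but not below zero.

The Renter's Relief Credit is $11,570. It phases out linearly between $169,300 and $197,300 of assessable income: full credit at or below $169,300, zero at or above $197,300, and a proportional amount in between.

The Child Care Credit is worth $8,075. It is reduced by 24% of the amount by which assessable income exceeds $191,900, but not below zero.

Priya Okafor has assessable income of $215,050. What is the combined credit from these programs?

Rural Housing Credit: $215,050 is at or below the $262,600 threshold, so the full $3,802 applies.
Renter's Relief Credit: $215,050 is at or above $197,300, so the credit is $0.
Child Care Credit: 24% of the $23,150 excess over $191,900 is $5,556; credit = $8,075 − $5,556 = $2,519.
Total: $3,802 + $0 + $2,519 = $6,321.

$6,321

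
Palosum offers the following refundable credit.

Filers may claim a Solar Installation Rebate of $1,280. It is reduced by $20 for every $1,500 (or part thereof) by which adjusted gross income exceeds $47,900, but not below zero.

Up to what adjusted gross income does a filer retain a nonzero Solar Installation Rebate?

$142,400

After 63 increments the reduction is 63 × $20 = $1,260, leaving $20; one more increment wipes it out. Increment 63 ends at excess 63 × $1,500 = $94,500, so the highest qualifying income is $47,900 + $94,500 = $142,400.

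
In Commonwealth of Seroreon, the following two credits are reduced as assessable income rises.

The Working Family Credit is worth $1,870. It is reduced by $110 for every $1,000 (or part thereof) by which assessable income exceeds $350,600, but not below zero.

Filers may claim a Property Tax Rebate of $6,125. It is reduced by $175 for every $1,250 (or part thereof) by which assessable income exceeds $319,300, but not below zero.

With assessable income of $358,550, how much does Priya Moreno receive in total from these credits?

Working Family Credit: income exceeds $350,600 by $7,950, which is 8 full-or-partial $1,000 increments; reduction = 8 × $110 = $880, leaving $990.
Property Tax Rebate: income exceeds $319,300 by $39,250, which is 32 full-or-partial $1,250 increments; reduction = 32 × $175 = $5,600, leaving $525.
Total: $990 + $525 = $1,515.

$1,515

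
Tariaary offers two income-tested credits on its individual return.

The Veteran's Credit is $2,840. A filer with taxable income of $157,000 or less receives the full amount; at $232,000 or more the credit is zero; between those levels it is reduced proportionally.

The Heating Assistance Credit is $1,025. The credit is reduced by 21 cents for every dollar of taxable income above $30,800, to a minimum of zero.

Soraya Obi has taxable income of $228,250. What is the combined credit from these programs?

Veteran's Credit: $228,250 is $71,250 into a $75,000 phase-out range, leaving 3,750/75,000 of the credit: $2,840 × 3,750/75,000 = $142.
Heating Assistance Credit: 21% of the $197,450 excess over $30,800 is $41,464.50 ≥ base, so the credit is $0.
Total: $142 + $0 = $142.

$142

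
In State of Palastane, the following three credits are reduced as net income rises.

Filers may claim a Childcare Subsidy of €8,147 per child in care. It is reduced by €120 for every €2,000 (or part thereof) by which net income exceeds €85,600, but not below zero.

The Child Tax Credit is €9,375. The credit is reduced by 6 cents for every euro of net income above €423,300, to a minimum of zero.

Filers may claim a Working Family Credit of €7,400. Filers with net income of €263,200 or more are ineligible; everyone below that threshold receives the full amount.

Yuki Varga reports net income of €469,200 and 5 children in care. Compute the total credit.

€24,316

Childcare Subsidy: base = 5 × €8,147 = €40,735. income exceeds €85,600 by €383,600, which is 192 full-or-partial €2,000 increments; reduction = 192 × €120 = €23,040, leaving €17,695.
Child Tax Credit: 6% of the €45,900 excess over €423,300 is €2,754; credit = €9,375 − €2,754 = €6,621.
Working Family Credit: €469,200 meets or exceeds the €263,200 cutoff, so the credit is €0.
Total: €17,695 + €6,621 + €0 = €24,316.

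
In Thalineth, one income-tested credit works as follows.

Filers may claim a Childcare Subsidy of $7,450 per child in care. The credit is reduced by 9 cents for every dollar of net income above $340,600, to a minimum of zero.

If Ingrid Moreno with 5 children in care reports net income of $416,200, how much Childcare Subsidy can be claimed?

Childcare Subsidy: base = 5 × $7,450 = $37,250. 9% of the $75,600 excess over $340,600 is $6,804; credit = $37,250 − $6,804 = $30,446.

$30,446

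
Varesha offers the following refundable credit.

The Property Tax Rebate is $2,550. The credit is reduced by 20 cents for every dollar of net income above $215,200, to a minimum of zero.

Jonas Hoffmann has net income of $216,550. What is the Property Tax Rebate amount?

Property Tax Rebate: 20% of the $1,350 excess over $215,200 is $270; credit = $2,550 − $270 = $2,280.

$2,280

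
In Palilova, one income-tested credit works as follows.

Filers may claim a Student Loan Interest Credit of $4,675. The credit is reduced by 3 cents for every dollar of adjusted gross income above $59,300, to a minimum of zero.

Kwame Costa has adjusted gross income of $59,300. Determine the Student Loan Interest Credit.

$4,675

Student Loan Interest Credit: $59,300 is at or below the $59,300 threshold, so the full $4,675 applies.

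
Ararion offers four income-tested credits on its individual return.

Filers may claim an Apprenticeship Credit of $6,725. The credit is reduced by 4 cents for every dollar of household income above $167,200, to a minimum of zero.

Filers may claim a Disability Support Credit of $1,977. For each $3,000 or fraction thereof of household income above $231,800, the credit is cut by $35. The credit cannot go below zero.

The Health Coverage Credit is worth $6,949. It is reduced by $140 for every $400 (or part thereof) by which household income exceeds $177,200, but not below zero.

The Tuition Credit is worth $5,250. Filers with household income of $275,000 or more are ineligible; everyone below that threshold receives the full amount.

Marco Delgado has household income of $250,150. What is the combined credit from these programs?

$10,389

Apprenticeship Credit: 4% of the $82,950 excess over $167,200 is $3,318; credit = $6,725 − $3,318 = $3,407.
Disability Support Credit: income exceeds $231,800 by $18,350, which is 7 full-or-partial $3,000 increments; reduction = 7 × $35 = $245, leaving $1,732.
Health Coverage Credit: income exceeds $177,200 by $72,950 → 183 increments × $140 = $25,620 ≥ base, so the credit is $0.
Tuition Credit: $250,150 is below the $275,000 cutoff, so the full $5,250 applies.
Total: $3,407 + $1,732 + $0 + $5,250 = $10,389.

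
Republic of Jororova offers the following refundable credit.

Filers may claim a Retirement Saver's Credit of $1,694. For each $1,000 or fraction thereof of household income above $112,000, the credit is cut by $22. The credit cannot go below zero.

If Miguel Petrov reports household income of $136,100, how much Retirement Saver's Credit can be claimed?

Retirement Saver's Credit: income exceeds $112,000 by $24,100, which is 25 full-or-partial $1,000 increments; reduction = 25 × $22 = $550, leaving $1,144.

$1,144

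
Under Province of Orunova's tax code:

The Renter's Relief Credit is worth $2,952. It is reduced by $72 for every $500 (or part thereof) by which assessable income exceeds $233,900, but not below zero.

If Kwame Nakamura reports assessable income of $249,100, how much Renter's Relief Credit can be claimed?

Renter's Relief Credit: income exceeds $233,900 by $15,200, which is 31 full-or-partial $500 increments; reduction = 31 × $72 = $2,232, leaving $720.

$720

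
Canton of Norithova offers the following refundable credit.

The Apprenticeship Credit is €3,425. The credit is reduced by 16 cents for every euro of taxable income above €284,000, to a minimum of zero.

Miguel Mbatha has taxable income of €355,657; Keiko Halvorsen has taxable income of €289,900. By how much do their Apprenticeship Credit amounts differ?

Miguel (€355,657): Apprenticeship Credit: 16% of the €71,657 excess over €284,000 is €11,465.12 ≥ base, so the credit is €0.
Keiko (€289,900): Apprenticeship Credit: 16% of the €5,900 excess over €284,000 is €944; credit = €3,425 − €944 = €2,481.
Difference: |€0 − €2,481| = €2,481.

€2,481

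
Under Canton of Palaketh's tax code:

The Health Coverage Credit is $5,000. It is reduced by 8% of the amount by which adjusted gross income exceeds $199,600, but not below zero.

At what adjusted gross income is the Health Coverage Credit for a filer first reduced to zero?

$262,100

The credit falls by 8% of each dollar above $199,600, so it reaches zero when the excess is $5,000 / 8% = $62,500: income = $199,600 + $62,500 = $262,100.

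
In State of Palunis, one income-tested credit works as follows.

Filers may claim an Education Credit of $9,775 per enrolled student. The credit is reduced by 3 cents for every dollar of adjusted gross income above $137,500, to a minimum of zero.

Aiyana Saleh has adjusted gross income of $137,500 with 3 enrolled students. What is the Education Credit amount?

Education Credit: base = 3 × $9,775 = $29,325. $137,500 is at or below the $137,500 threshold, so the full $29,325 applies.

$29,325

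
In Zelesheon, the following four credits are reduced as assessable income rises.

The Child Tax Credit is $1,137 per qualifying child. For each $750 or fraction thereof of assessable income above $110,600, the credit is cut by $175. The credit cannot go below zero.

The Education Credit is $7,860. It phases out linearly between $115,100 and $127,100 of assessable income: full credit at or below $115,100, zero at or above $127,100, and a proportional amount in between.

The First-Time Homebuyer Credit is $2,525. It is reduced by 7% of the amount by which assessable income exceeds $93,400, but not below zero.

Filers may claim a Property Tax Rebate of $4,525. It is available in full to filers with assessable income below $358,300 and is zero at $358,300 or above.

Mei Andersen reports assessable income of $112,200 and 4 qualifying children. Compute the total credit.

Child Tax Credit: base = 4 × $1,137 = $4,548. income exceeds $110,600 by $1,600, which is 3 full-or-partial $750 increments; reduction = 3 × $175 = $525, leaving $4,023.
Education Credit: $112,200 is at or below the $115,100 threshold, so the full $7,860 applies.
First-Time Homebuyer Credit: 7% of the $18,800 excess over $93,400 is $1,316; credit = $2,525 − $1,316 = $1,209.
Property Tax Rebate: $112,200 is below the $358,300 cutoff, so the full $4,525 applies.
Total: $4,023 + $7,860 + $1,209 + $4,525 = $17,617.

$17,617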